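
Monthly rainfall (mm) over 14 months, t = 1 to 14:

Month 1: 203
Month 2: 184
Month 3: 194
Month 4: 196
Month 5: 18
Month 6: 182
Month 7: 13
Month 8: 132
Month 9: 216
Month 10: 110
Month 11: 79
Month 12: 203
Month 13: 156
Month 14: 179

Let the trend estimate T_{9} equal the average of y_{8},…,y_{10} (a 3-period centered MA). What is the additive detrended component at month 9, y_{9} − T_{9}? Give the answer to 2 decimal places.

63.33

Trend T_9 = (132 + 216 + 110) / 3 = 458/3 = 152.6667
Detrended value: 216 − 152.6667 = 63.33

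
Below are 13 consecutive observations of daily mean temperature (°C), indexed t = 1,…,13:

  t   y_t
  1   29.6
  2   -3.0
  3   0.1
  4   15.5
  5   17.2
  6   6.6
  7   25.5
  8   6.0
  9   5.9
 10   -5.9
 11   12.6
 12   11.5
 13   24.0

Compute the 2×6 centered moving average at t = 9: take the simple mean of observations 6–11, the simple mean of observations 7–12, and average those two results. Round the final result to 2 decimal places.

Sum over 6–11: 6.6 + 25.5 + 6.0 + 5.9 + (-5.9) + 12.6 = 50.7
Sum over 7–12: 25.5 + 6.0 + 5.9 + (-5.9) + 12.6 + 11.5 = 55.6
CMA at t=9 = (50.7 + 55.6) / (2·6) = 106.3 / 12 = 8.86

8.86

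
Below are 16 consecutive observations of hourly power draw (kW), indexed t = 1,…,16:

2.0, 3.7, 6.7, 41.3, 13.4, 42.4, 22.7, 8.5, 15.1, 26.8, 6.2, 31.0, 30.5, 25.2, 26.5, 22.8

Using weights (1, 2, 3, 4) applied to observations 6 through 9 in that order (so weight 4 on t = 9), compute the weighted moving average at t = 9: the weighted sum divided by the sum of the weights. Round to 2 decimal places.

Weighted sum: 1·42.4 + 2·22.7 + 3·8.5 + 4·15.1 = 42.4 + 45.4 + 25.5 + 60.4 = 173.7
Weight total: 1 + 2 + 3 + 4 = 10
WMA = 173.7 / 10 = 17.37

17.37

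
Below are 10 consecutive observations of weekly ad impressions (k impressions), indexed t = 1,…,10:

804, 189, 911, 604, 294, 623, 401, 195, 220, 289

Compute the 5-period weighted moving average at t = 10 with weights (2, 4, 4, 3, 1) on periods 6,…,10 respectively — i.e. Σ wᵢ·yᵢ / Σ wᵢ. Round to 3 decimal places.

327.071

Weighted sum: 2·623 + 4·401 + 4·195 + 3·220 + 1·289 = 1246 + 1604 + 780 + 660 + 289 = 4579
Weight total: 2 + 4 + 4 + 3 + 1 = 14
WMA = 4579 / 14 = 327.071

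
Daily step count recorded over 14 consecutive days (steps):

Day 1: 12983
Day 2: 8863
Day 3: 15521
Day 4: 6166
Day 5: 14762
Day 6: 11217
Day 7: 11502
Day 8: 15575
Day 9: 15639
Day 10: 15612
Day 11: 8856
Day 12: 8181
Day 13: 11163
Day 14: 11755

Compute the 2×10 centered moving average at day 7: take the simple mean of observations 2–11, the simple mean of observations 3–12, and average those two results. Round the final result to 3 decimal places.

Sum over 2–11: 8863 + 15521 + 6166 + 14762 + 11217 + 11502 + 15575 + 15639 + 15612 + 8856 = 123713
Sum over 3–12: 15521 + 6166 + 14762 + 11217 + 11502 + 15575 + 15639 + 15612 + 8856 + 8181 = 123031
CMA at t=7 = (123713 + 123031) / (2·10) = 246744 / 20 = 12337.200

12337.200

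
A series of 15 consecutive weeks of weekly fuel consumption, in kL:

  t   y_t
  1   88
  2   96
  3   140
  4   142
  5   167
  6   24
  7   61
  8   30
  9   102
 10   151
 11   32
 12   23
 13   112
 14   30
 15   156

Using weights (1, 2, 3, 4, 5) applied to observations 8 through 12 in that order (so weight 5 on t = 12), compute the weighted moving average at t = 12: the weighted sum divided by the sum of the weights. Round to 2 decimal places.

Weighted sum: 1·30 + 2·102 + 3·151 + 4·32 + 5·23 = 30 + 204 + 453 + 128 + 115 = 930
Weight total: 1 + 2 + 3 + 4 + 5 = 15
WMA = 930 / 15 = 62.00

62.00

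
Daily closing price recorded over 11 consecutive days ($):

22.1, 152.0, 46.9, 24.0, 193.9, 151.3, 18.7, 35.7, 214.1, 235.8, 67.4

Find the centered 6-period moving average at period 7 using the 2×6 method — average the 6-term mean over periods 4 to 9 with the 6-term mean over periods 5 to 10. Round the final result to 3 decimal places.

123.933

Sum over 4–9: 24.0 + 193.9 + 151.3 + 18.7 + 35.7 + 214.1 = 637.7
Sum over 5–10: 193.9 + 151.3 + 18.7 + 35.7 + 214.1 + 235.8 = 849.5
CMA at t=7 = (637.7 + 849.5) / (2·6) = 1487.2 / 12 = 123.933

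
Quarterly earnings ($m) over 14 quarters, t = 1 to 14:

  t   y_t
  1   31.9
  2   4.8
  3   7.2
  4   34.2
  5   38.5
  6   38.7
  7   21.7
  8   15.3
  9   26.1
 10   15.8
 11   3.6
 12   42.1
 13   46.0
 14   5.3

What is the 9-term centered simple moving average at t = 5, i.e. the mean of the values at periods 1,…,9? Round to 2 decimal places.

Sum of periods 1–9: 31.9 + 4.8 + 7.2 + 34.2 + 38.5 + 38.7 + 21.7 + 15.3 + 26.1 = 218.4
Divide by 9: 218.4 / 9 = 24.27

24.27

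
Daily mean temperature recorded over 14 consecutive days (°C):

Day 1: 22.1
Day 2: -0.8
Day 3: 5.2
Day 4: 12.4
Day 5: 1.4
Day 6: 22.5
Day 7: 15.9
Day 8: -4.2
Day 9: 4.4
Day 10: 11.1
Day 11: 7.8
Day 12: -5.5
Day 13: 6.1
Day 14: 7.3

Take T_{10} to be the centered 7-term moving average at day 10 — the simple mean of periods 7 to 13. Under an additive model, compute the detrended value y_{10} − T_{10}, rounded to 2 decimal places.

Trend T_10 = (15.9 + (-4.2) + 4.4 + 11.1 + 7.8 + (-5.5) + 6.1) / 7 = 35.6/7 = 5.0857
Detrended value: 11.1 − 5.0857 = 6.01

6.01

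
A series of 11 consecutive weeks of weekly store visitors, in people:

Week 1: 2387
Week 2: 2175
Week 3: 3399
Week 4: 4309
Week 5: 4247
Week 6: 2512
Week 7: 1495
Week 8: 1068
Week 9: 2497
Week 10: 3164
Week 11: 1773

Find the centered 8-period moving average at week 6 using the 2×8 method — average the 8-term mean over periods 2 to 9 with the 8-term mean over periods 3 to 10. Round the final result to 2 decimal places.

Sum over 2–9: 2175 + 3399 + 4309 + 4247 + 2512 + 1495 + 1068 + 2497 = 21702
Sum over 3–10: 3399 + 4309 + 4247 + 2512 + 1495 + 1068 + 2497 + 3164 = 22691
CMA at t=6 = (21702 + 22691) / (2·8) = 44393 / 16 = 2774.56

2774.56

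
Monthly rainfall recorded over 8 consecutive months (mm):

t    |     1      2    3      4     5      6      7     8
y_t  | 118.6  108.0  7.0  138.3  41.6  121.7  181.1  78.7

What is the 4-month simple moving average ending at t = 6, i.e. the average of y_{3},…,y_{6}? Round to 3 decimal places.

77.150

Sum of periods 3–6: 7.0 + 138.3 + 41.6 + 121.7 = 308.6
Divide by 4: 308.6 / 4 = 77.150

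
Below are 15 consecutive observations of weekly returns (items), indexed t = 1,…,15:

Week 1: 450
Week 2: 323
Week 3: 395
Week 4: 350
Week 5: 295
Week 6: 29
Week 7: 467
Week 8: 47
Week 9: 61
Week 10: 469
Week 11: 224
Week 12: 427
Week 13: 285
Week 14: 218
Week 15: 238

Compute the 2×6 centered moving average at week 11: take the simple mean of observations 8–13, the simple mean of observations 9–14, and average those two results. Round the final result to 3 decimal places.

Sum over 8–13: 47 + 61 + 469 + 224 + 427 + 285 = 1513
Sum over 9–14: 61 + 469 + 224 + 427 + 285 + 218 = 1684
CMA at t=11 = (1513 + 1684) / (2·6) = 3197 / 12 = 266.417

266.417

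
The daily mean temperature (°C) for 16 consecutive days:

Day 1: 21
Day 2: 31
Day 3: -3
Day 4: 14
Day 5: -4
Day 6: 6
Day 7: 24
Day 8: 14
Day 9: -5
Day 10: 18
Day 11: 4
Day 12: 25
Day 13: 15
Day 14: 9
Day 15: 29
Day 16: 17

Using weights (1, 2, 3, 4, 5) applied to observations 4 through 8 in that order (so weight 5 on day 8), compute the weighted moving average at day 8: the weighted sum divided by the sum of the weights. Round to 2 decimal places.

12.67

Weighted sum: 1·14 + 2·-4 + 3·6 + 4·24 + 5·14 = 14 + -8 + 18 + 96 + 70 = 190
Weight total: 1 + 2 + 3 + 4 + 5 = 15
WMA = 190 / 15 = 12.67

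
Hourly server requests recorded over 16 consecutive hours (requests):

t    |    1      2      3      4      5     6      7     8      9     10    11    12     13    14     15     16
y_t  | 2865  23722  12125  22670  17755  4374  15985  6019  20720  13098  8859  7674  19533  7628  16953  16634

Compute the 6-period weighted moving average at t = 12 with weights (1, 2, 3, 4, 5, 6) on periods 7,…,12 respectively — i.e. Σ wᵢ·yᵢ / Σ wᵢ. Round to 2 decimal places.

Weighted sum: 1·15985 + 2·6019 + 3·20720 + 4·13098 + 5·8859 + 6·7674 = 15985 + 12038 + 62160 + 52392 + 44295 + 46044 = 232914
Weight total: 1 + 2 + 3 + 4 + 5 + 6 = 21
WMA = 232914 / 21 = 11091.14

11091.14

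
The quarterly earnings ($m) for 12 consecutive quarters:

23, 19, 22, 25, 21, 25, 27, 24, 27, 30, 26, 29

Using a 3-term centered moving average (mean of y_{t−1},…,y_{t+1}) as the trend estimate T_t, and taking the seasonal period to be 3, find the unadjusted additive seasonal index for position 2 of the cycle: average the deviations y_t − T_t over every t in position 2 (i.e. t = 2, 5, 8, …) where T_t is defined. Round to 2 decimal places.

Season position 2 occurs at t = 2, 5, 8, 11 (where T_t is defined).
t=2: T_2 = 21.3333; y_2 − T_2 = 19 − 21.3333 = -2.3333
t=5: T_5 = 23.6667; y_5 − T_5 = 21 − 23.6667 = -2.6667
t=8: T_8 = 26.0000; y_8 − T_8 = 24 − 26.0000 = -2.0000
t=11: T_11 = 28.3333; y_11 − T_11 = 26 − 28.3333 = -2.3333
Mean deviation: (-2.3333 + -2.6667 + -2.0000 + -2.3333) / 4 = -2.33

-2.33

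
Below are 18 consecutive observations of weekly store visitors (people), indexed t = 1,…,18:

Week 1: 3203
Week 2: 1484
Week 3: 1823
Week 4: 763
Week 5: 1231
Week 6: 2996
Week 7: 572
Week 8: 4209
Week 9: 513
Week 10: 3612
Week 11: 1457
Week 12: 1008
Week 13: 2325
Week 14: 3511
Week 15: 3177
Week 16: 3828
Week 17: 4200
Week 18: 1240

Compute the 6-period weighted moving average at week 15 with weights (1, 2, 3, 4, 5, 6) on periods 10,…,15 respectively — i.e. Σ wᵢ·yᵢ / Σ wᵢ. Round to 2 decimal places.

Weighted sum: 1·3612 + 2·1457 + 3·1008 + 4·2325 + 5·3511 + 6·3177 = 3612 + 2914 + 3024 + 9300 + 17555 + 19062 = 55467
Weight total: 1 + 2 + 3 + 4 + 5 + 6 = 21
WMA = 55467 / 21 = 2641.29

2641.29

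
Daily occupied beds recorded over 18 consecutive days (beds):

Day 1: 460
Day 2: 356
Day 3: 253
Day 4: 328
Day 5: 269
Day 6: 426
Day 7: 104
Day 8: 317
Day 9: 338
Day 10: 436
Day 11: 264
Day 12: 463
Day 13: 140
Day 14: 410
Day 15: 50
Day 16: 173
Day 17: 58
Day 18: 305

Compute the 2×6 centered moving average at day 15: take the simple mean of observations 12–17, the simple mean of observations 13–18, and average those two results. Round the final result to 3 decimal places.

202.500

Sum over 12–17: 463 + 140 + 410 + 50 + 173 + 58 = 1294
Sum over 13–18: 140 + 410 + 50 + 173 + 58 + 305 = 1136
CMA at t=15 = (1294 + 1136) / (2·6) = 2430 / 12 = 202.500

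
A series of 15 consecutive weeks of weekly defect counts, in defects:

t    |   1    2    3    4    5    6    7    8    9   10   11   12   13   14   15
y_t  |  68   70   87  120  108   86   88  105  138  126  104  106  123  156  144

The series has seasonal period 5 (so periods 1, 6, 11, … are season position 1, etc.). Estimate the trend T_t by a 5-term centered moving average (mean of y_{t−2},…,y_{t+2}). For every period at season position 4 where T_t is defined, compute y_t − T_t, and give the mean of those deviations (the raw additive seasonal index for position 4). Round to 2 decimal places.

Season position 4 occurs at t = 4, 9 (where T_t is defined).
t=4: T_4 = 94.2000; y_4 − T_4 = 120 − 94.2000 = 25.8000
t=9: T_9 = 112.2000; y_9 − T_9 = 138 − 112.2000 = 25.8000
Mean deviation: (25.8000 + 25.8000) / 2 = 25.80

25.80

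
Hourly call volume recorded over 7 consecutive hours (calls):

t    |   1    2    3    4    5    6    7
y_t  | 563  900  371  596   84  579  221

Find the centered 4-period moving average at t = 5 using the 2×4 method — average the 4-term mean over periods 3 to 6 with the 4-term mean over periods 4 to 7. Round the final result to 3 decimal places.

388.750

Sum over 3–6: 371 + 596 + 84 + 579 = 1630
Sum over 4–7: 596 + 84 + 579 + 221 = 1480
CMA at t=5 = (1630 + 1480) / (2·4) = 3110 / 8 = 388.750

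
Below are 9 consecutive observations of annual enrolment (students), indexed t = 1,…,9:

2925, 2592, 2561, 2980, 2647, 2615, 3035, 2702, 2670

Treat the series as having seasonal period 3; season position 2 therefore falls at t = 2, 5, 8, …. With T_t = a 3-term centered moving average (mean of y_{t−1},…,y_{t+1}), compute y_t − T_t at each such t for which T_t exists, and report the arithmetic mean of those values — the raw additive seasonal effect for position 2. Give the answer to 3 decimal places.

-100.444

Season position 2 occurs at t = 2, 5, 8 (where T_t is defined).
t=2: T_2 = 2692.66667; y_2 − T_2 = 2592 − 2692.66667 = -100.66667
t=5: T_5 = 2747.33333; y_5 − T_5 = 2647 − 2747.33333 = -100.33333
t=8: T_8 = 2802.33333; y_8 − T_8 = 2702 − 2802.33333 = -100.33333
Mean deviation: (-100.66667 + -100.33333 + -100.33333) / 3 = -100.444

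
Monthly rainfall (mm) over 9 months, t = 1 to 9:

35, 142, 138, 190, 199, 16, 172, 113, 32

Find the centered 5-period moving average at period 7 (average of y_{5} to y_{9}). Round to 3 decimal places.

Sum of periods 5–9: 199 + 16 + 172 + 113 + 32 = 532
Divide by 5: 532 / 5 = 106.400

106.400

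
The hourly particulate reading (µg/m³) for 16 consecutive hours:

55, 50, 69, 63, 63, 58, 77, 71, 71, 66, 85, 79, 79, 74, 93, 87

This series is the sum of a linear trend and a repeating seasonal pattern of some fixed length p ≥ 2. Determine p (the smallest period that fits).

4

First differences y_{t+1} − y_t: -5, 19, -6, 0, -5, 19, -6, 0, -5, 19, …
The difference pattern repeats every 4 terms and not for any smaller step, so p = 4.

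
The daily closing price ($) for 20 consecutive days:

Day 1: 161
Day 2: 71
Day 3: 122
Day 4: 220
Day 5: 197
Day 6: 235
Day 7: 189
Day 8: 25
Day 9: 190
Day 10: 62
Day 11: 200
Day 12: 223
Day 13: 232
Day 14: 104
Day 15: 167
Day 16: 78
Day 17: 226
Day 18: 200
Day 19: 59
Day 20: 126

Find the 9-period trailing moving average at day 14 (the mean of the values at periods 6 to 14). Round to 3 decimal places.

162.222

Sum of periods 6–14: 235 + 189 + 25 + 190 + 62 + 200 + 223 + 232 + 104 = 1460
Divide by 9: 1460 / 9 = 162.222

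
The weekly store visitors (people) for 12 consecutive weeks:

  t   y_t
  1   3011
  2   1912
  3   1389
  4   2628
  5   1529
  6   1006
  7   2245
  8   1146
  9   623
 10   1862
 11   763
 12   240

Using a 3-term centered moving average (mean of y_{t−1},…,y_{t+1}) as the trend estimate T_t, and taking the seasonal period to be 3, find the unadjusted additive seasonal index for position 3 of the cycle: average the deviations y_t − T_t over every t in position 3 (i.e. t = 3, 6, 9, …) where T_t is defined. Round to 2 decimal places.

-587.33

Season position 3 occurs at t = 3, 6, 9 (where T_t is defined).
t=3: T_3 = 1976.3333; y_3 − T_3 = 1389 − 1976.3333 = -587.3333
t=6: T_6 = 1593.3333; y_6 − T_6 = 1006 − 1593.3333 = -587.3333
t=9: T_9 = 1210.3333; y_9 − T_9 = 623 − 1210.3333 = -587.3333
Mean deviation: (-587.3333 + -587.3333 + -587.3333) / 3 = -587.33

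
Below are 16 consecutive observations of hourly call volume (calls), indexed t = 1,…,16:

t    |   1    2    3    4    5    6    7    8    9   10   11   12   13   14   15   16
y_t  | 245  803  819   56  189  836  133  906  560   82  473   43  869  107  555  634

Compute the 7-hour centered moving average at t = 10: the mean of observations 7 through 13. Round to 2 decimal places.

Sum of periods 7–13: 133 + 906 + 560 + 82 + 473 + 43 + 869 = 3066
Divide by 7: 3066 / 7 = 438.00

438.00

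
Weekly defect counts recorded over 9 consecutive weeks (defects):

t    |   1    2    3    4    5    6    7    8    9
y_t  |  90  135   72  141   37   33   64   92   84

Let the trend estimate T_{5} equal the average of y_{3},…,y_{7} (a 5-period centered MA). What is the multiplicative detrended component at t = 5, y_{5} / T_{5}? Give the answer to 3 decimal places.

Trend T_5 = (72 + 141 + 37 + 33 + 64) / 5 = 347/5 = 69.40000
Ratio to trend: 37 / 69.40000 = 0.533

0.533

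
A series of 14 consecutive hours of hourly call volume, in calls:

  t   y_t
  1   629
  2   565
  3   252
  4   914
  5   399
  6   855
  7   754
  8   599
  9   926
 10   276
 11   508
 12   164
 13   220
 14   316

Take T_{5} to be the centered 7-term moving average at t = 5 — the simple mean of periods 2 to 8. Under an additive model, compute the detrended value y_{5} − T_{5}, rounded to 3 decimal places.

Trend T_5 = (565 + 252 + 914 + 399 + 855 + 754 + 599) / 7 = 4338/7 = 619.71429
Detrended value: 399 − 619.71429 = -220.714

-220.714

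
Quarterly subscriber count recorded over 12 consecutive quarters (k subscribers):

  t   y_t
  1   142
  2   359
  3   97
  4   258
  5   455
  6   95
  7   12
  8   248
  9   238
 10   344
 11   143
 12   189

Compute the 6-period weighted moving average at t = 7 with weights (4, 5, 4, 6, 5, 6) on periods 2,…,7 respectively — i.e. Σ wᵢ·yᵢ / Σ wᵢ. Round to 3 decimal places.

Weighted sum: 4·359 + 5·97 + 4·258 + 6·455 + 5·95 + 6·12 = 1436 + 485 + 1032 + 2730 + 475 + 72 = 6230
Weight total: 4 + 5 + 4 + 6 + 5 + 6 = 30
WMA = 6230 / 30 = 207.667

207.667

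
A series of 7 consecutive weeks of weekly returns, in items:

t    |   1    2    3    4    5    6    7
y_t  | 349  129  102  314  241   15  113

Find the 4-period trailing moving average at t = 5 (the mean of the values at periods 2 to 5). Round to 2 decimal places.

Sum of periods 2–5: 129 + 102 + 314 + 241 = 786
Divide by 4: 786 / 4 = 196.50

196.50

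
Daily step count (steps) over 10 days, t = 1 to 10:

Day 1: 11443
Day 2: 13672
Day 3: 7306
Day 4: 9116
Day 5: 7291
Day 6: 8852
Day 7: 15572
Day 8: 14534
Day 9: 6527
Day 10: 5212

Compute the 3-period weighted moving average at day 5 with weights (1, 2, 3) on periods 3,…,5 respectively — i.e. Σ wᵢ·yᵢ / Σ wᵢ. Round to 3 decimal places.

7901.833

Weighted sum: 1·7306 + 2·9116 + 3·7291 = 7306 + 18232 + 21873 = 47411
Weight total: 1 + 2 + 3 = 6
WMA = 47411 / 6 = 7901.833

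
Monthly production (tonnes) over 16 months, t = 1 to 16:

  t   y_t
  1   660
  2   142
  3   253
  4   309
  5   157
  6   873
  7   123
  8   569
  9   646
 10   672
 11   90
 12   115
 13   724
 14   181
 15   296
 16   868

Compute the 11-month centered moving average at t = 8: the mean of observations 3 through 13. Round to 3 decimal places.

411.909

Sum of periods 3–13: 253 + 309 + 157 + 873 + 123 + 569 + 646 + 672 + 90 + 115 + 724 = 4531
Divide by 11: 4531 / 11 = 411.909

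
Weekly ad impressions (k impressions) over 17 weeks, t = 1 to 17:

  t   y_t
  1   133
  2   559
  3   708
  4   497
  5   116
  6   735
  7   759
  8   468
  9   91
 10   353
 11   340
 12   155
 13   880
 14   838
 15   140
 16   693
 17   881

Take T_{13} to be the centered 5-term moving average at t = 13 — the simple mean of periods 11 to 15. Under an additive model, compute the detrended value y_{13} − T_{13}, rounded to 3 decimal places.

Trend T_13 = (340 + 155 + 880 + 838 + 140) / 5 = 2353/5 = 470.60000
Detrended value: 880 − 470.60000 = 409.400

409.400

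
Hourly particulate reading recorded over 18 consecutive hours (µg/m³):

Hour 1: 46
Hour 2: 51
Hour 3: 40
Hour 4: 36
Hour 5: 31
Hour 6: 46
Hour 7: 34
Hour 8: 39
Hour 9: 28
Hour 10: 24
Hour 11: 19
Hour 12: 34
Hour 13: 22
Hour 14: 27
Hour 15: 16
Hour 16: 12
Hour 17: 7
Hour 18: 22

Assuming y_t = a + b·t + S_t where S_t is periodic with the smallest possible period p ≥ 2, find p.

First differences y_{t+1} − y_t: 5, -11, -4, -5, 15, -12, 5, -11, -4, -5, 15, -12, 5, -11, …
The difference pattern repeats every 6 terms and not for any smaller step, so p = 6.

6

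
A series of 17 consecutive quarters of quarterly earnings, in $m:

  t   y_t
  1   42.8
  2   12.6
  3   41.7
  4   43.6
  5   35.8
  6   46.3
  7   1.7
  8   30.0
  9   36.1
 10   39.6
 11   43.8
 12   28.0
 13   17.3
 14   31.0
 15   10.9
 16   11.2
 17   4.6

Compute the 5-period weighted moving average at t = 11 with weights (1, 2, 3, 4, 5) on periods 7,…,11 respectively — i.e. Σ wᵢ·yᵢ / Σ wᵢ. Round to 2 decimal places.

Weighted sum: 1·1.7 + 2·30.0 + 3·36.1 + 4·39.6 + 5·43.8 = 1.7 + 60.0 + 108.3 + 158.4 + 219.0 = 547.4
Weight total: 1 + 2 + 3 + 4 + 5 = 15
WMA = 547.4 / 15 = 36.49

36.49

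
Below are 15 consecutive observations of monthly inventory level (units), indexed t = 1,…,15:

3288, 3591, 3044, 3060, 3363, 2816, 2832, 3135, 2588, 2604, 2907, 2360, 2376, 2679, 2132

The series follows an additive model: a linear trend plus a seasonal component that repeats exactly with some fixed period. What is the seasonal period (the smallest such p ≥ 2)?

First differences y_{t+1} − y_t: 303, -547, 16, 303, -547, 16, 303, -547, …
The difference pattern repeats every 3 terms and not for any smaller step, so p = 3.

3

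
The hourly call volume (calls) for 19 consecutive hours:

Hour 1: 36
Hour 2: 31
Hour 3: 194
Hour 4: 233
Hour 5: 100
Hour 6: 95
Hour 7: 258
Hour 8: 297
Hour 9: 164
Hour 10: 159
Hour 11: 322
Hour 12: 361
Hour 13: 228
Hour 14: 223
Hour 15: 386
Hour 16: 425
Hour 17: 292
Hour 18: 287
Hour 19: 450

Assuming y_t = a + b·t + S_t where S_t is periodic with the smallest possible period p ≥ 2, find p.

First differences y_{t+1} − y_t: -5, 163, 39, -133, -5, 163, 39, -133, -5, 163, …
The difference pattern repeats every 4 terms and not for any smaller step, so p = 4.

4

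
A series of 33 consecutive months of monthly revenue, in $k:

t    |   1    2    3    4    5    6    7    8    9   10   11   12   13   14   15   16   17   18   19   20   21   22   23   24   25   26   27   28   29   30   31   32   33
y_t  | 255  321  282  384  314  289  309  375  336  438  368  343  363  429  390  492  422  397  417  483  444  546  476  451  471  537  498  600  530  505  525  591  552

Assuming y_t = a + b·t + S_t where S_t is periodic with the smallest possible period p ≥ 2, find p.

6

First differences y_{t+1} − y_t: 66, -39, 102, -70, -25, 20, 66, -39, 102, -70, -25, 20, 66, -39, …
The difference pattern repeats every 6 terms and not for any smaller step, so p = 6.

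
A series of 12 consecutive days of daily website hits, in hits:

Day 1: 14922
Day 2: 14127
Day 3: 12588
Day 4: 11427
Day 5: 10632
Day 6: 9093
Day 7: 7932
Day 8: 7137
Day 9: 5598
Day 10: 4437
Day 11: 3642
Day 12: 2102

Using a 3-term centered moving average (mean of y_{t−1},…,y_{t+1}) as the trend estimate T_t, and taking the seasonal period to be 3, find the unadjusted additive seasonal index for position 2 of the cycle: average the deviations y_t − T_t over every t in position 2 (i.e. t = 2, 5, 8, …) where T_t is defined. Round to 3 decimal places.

248.083

Season position 2 occurs at t = 2, 5, 8, 11 (where T_t is defined).
t=2: T_2 = 13879.00000; y_2 − T_2 = 14127 − 13879.00000 = 248.00000
t=5: T_5 = 10384.00000; y_5 − T_5 = 10632 − 10384.00000 = 248.00000
t=8: T_8 = 6889.00000; y_8 − T_8 = 7137 − 6889.00000 = 248.00000
t=11: T_11 = 3393.66667; y_11 − T_11 = 3642 − 3393.66667 = 248.33333
Mean deviation: (248.00000 + 248.00000 + 248.00000 + 248.33333) / 4 = 248.083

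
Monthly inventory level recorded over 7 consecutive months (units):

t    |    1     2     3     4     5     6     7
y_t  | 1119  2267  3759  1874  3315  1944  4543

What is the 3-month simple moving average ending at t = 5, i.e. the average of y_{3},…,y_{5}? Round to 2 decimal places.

2982.67

Sum of periods 3–5: 3759 + 1874 + 3315 = 8948
Divide by 3: 8948 / 3 = 2982.67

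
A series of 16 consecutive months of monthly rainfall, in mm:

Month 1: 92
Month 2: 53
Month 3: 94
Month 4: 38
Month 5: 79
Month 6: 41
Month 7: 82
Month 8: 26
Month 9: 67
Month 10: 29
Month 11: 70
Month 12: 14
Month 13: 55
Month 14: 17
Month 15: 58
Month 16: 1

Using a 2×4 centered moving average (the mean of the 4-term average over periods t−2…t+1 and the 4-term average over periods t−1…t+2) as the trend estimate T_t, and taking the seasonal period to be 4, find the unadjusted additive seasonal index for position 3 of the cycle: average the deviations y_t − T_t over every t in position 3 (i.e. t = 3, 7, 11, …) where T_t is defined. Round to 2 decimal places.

Season position 3 occurs at t = 3, 7, 11 (where T_t is defined).
t=3: T_3 = 67.6250; y_3 − T_3 = 94 − 67.6250 = 26.3750
t=7: T_7 = 55.5000; y_7 − T_7 = 82 − 55.5000 = 26.5000
t=11: T_11 = 43.5000; y_11 − T_11 = 70 − 43.5000 = 26.5000
Mean deviation: (26.3750 + 26.5000 + 26.5000) / 3 = 26.46

26.46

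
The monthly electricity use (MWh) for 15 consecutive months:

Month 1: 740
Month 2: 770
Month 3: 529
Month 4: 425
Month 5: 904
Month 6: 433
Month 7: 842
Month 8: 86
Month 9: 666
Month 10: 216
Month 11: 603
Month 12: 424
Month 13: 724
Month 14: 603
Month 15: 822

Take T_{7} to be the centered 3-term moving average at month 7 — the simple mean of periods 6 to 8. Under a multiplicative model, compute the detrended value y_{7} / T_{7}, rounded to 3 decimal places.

1.856

Trend T_7 = (433 + 842 + 86) / 3 = 1361/3 = 453.66667
Ratio to trend: 842 / 453.66667 = 1.856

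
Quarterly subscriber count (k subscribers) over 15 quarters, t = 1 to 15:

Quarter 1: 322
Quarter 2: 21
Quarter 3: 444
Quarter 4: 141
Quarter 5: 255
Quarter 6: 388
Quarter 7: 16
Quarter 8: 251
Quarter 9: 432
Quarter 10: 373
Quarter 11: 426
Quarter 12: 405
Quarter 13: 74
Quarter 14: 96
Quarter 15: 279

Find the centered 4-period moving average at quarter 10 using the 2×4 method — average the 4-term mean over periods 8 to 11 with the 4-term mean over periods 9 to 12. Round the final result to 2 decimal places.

389.75

Sum over 8–11: 251 + 432 + 373 + 426 = 1482
Sum over 9–12: 432 + 373 + 426 + 405 = 1636
CMA at t=10 = (1482 + 1636) / (2·4) = 3118 / 8 = 389.75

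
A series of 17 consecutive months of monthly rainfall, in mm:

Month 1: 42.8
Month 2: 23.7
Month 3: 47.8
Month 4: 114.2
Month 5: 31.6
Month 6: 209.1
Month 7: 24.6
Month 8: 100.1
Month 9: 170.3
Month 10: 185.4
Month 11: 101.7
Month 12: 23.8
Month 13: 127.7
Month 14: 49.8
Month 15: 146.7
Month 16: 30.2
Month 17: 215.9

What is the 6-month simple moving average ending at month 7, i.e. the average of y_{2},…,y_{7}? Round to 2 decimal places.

75.17

Sum of periods 2–7: 23.7 + 47.8 + 114.2 + 31.6 + 209.1 + 24.6 = 451.0
Divide by 6: 451.0 / 6 = 75.17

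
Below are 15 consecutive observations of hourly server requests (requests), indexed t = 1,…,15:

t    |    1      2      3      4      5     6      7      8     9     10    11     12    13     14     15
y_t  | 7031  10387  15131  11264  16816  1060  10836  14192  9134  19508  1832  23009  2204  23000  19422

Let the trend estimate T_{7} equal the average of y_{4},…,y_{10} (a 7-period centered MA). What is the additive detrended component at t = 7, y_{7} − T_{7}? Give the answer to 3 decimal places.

Trend T_7 = (11264 + 16816 + 1060 + 10836 + 14192 + 9134 + 19508) / 7 = 82810/7 = 11830.00000
Detrended value: 10836 − 11830.00000 = -994.000

-994.000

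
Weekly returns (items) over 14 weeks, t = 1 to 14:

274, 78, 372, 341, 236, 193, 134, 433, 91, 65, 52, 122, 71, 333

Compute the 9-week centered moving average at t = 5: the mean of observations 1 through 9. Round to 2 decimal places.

239.11

Sum of periods 1–9: 274 + 78 + 372 + 341 + 236 + 193 + 134 + 433 + 91 = 2152
Divide by 9: 2152 / 9 = 239.11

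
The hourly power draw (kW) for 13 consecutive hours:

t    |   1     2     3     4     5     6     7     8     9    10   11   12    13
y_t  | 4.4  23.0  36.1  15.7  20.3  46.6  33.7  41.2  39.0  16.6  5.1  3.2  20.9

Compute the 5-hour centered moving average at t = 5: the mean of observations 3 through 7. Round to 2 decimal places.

30.48

Sum of periods 3–7: 36.1 + 15.7 + 20.3 + 46.6 + 33.7 = 152.4
Divide by 5: 152.4 / 5 = 30.48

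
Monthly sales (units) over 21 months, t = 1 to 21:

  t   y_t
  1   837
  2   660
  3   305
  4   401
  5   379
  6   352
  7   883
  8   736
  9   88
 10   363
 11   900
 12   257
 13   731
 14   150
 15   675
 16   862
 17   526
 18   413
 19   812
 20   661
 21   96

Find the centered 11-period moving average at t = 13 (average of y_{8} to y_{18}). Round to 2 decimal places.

518.27

Sum of periods 8–18: 736 + 88 + 363 + 900 + 257 + 731 + 150 + 675 + 862 + 526 + 413 = 5701
Divide by 11: 5701 / 11 = 518.27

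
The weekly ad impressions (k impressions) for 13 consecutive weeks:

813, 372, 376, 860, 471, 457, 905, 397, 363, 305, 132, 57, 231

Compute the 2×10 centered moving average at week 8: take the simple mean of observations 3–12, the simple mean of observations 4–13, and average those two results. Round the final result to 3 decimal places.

Sum over 3–12: 376 + 860 + 471 + 457 + 905 + 397 + 363 + 305 + 132 + 57 = 4323
Sum over 4–13: 860 + 471 + 457 + 905 + 397 + 363 + 305 + 132 + 57 + 231 = 4178
CMA at t=8 = (4323 + 4178) / (2·10) = 8501 / 20 = 425.050

425.050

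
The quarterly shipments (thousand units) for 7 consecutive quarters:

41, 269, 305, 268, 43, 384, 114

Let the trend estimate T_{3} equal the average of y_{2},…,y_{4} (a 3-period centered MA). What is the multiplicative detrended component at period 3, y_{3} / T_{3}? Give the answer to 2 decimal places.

1.09

Trend T_3 = (269 + 305 + 268) / 3 = 842/3 = 280.6667
Ratio to trend: 305 / 280.6667 = 1.09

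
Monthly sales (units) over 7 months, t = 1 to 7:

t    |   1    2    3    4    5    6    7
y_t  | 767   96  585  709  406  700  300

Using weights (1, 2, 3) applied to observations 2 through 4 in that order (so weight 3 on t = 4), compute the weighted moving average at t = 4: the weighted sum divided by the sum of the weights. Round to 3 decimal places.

Weighted sum: 1·96 + 2·585 + 3·709 = 96 + 1170 + 2127 = 3393
Weight total: 1 + 2 + 3 = 6
WMA = 3393 / 6 = 565.500

565.500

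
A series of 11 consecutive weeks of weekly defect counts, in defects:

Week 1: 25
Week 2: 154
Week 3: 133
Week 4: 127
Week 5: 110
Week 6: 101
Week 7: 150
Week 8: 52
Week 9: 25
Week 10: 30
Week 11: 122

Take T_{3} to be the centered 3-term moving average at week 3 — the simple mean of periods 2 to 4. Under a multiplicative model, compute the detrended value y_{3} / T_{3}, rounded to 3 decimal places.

Trend T_3 = (154 + 133 + 127) / 3 = 414/3 = 138.00000
Ratio to trend: 133 / 138.00000 = 0.964

0.964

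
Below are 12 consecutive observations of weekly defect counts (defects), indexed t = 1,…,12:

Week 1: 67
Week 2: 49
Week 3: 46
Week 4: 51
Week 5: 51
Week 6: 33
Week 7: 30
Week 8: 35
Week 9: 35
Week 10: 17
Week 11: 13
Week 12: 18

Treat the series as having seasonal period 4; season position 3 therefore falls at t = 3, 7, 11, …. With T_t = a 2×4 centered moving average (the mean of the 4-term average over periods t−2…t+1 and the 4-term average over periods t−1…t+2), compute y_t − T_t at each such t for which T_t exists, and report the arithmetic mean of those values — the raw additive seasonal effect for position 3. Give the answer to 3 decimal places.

Season position 3 occurs at t = 3, 7 (where T_t is defined).
t=3: T_3 = 51.25000; y_3 − T_3 = 46 − 51.25000 = -5.25000
t=7: T_7 = 35.25000; y_7 − T_7 = 30 − 35.25000 = -5.25000
Mean deviation: (-5.25000 + -5.25000) / 2 = -5.250

-5.250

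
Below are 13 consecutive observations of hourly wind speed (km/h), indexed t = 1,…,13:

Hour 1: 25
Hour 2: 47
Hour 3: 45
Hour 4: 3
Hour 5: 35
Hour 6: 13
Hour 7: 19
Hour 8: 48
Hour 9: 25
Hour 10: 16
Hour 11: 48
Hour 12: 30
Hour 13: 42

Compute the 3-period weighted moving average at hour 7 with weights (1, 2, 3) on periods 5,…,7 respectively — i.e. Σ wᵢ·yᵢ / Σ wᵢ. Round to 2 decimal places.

Weighted sum: 1·35 + 2·13 + 3·19 = 35 + 26 + 57 = 118
Weight total: 1 + 2 + 3 = 6
WMA = 118 / 6 = 19.67

19.67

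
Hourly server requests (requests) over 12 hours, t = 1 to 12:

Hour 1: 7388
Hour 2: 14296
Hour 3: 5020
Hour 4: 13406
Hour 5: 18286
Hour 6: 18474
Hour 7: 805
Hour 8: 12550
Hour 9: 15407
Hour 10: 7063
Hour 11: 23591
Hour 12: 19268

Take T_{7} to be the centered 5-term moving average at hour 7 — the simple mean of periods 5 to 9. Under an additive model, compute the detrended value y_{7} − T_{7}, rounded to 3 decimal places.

-12299.400

Trend T_7 = (18286 + 18474 + 805 + 12550 + 15407) / 5 = 65522/5 = 13104.40000
Detrended value: 805 − 13104.40000 = -12299.400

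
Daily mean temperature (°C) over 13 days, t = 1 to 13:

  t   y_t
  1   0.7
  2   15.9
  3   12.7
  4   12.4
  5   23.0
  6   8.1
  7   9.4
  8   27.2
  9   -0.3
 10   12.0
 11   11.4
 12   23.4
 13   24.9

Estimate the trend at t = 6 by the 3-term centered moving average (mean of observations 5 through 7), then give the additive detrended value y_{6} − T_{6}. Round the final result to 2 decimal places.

-5.40

Trend T_6 = (23.0 + 8.1 + 9.4) / 3 = 40.5/3 = 13.5000
Detrended value: 8.1 − 13.5000 = -5.40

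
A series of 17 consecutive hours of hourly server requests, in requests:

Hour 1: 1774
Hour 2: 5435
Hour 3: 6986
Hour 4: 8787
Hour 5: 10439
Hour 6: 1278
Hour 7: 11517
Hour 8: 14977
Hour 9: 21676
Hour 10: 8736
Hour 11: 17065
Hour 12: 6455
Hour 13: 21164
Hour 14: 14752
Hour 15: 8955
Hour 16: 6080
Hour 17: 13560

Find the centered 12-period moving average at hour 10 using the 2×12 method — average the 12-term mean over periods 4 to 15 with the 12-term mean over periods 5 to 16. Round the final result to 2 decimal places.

Sum over 4–15: 8787 + 10439 + 1278 + 11517 + 14977 + 21676 + 8736 + 17065 + 6455 + 21164 + 14752 + 8955 = 145801
Sum over 5–16: 10439 + 1278 + 11517 + 14977 + 21676 + 8736 + 17065 + 6455 + 21164 + 14752 + 8955 + 6080 = 143094
CMA at t=10 = (145801 + 143094) / (2·12) = 288895 / 24 = 12037.29

12037.29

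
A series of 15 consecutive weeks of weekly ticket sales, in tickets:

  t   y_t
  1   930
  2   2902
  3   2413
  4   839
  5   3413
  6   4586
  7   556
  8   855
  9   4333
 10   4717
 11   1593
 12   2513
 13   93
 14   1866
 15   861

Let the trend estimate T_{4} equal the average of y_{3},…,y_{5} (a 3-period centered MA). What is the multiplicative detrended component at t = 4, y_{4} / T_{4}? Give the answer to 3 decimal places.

0.378

Trend T_4 = (2413 + 839 + 3413) / 3 = 6665/3 = 2221.66667
Ratio to trend: 839 / 2221.66667 = 0.378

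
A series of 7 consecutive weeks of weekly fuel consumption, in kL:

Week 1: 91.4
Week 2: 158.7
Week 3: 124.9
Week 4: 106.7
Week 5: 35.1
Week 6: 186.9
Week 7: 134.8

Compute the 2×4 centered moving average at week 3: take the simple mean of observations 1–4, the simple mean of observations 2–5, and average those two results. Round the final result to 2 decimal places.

Sum over 1–4: 91.4 + 158.7 + 124.9 + 106.7 = 481.7
Sum over 2–5: 158.7 + 124.9 + 106.7 + 35.1 = 425.4
CMA at t=3 = (481.7 + 425.4) / (2·4) = 907.1 / 8 = 113.39

113.39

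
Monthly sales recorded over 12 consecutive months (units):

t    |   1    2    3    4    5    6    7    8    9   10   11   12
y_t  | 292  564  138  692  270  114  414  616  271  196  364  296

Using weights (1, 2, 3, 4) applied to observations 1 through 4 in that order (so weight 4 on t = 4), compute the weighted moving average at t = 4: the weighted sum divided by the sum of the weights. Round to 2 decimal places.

Weighted sum: 1·292 + 2·564 + 3·138 + 4·692 = 292 + 1128 + 414 + 2768 = 4602
Weight total: 1 + 2 + 3 + 4 = 10
WMA = 4602 / 10 = 460.20

460.20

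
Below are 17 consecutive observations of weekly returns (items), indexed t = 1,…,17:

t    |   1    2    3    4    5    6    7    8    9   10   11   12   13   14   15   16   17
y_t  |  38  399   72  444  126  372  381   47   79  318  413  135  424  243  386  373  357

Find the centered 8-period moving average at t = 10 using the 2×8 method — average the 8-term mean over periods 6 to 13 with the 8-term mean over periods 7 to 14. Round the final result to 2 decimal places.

Sum over 6–13: 372 + 381 + 47 + 79 + 318 + 413 + 135 + 424 = 2169
Sum over 7–14: 381 + 47 + 79 + 318 + 413 + 135 + 424 + 243 = 2040
CMA at t=10 = (2169 + 2040) / (2·8) = 4209 / 16 = 263.06

263.06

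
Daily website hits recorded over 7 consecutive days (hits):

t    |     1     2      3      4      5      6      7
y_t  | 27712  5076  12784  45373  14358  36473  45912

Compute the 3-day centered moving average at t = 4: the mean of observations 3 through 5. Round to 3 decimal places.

Sum of periods 3–5: 12784 + 45373 + 14358 = 72515
Divide by 3: 72515 / 3 = 24171.667

24171.667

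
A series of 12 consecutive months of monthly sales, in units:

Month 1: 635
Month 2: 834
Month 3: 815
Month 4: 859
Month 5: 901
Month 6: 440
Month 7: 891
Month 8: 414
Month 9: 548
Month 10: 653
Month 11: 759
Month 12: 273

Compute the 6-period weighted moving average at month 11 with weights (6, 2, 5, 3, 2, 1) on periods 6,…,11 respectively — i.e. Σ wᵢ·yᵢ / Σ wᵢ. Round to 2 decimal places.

Weighted sum: 6·440 + 2·891 + 5·414 + 3·548 + 2·653 + 1·759 = 2640 + 1782 + 2070 + 1644 + 1306 + 759 = 10201
Weight total: 6 + 2 + 5 + 3 + 2 + 1 = 19
WMA = 10201 / 19 = 536.89

536.89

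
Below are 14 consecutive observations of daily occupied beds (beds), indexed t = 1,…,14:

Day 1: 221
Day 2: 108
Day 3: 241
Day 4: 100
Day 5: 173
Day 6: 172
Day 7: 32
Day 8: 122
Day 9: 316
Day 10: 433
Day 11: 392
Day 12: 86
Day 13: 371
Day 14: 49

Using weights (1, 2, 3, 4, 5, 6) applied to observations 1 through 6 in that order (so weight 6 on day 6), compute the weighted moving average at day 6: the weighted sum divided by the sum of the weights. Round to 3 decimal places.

Weighted sum: 1·221 + 2·108 + 3·241 + 4·100 + 5·173 + 6·172 = 221 + 216 + 723 + 400 + 865 + 1032 = 3457
Weight total: 1 + 2 + 3 + 4 + 5 + 6 = 21
WMA = 3457 / 21 = 164.619

164.619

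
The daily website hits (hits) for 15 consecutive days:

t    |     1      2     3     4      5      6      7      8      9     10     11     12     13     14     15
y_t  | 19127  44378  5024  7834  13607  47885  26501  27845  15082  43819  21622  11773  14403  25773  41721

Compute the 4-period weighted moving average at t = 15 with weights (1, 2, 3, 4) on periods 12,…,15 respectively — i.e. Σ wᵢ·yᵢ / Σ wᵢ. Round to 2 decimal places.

28478.20

Weighted sum: 1·11773 + 2·14403 + 3·25773 + 4·41721 = 11773 + 28806 + 77319 + 166884 = 284782
Weight total: 1 + 2 + 3 + 4 = 10
WMA = 284782 / 10 = 28478.20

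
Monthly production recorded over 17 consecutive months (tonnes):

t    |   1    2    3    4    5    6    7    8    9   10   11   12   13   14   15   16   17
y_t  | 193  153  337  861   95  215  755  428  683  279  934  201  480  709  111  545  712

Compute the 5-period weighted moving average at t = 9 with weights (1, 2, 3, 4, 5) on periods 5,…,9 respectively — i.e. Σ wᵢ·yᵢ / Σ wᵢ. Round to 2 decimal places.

527.80

Weighted sum: 1·95 + 2·215 + 3·755 + 4·428 + 5·683 = 95 + 430 + 2265 + 1712 + 3415 = 7917
Weight total: 1 + 2 + 3 + 4 + 5 = 15
WMA = 7917 / 15 = 527.80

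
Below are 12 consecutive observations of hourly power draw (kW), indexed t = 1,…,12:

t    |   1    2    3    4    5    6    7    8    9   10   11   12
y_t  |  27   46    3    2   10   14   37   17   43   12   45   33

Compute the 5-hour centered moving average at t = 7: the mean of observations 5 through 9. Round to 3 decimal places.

Sum of periods 5–9: 10 + 14 + 37 + 17 + 43 = 121
Divide by 5: 121 / 5 = 24.200

24.200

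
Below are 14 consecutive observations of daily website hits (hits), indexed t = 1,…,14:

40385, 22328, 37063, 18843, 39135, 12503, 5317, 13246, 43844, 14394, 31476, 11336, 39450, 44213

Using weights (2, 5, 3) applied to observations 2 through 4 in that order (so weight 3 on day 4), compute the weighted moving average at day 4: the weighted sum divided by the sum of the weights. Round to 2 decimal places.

Weighted sum: 2·22328 + 5·37063 + 3·18843 = 44656 + 185315 + 56529 = 286500
Weight total: 2 + 5 + 3 = 10
WMA = 286500 / 10 = 28650.00

28650.00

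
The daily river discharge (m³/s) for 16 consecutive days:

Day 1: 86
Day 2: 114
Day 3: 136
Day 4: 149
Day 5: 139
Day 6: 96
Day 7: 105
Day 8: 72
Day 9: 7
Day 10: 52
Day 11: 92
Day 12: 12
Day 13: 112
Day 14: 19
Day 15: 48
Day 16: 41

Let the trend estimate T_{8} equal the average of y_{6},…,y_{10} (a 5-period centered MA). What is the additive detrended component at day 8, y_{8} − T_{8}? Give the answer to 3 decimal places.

Trend T_8 = (96 + 105 + 72 + 7 + 52) / 5 = 332/5 = 66.40000
Detrended value: 72 − 66.40000 = 5.600

5.600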